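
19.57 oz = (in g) 554.8. Check: 1 oz = 0.028349523 kg, so 19.57 oz = 19.57 * 0.028349523 = 0.55480017 kg. 1 g = 0.001 kg, so 0.55480017 kg = 0.55480017 / 0.001 = 554.80017 g ≈ 554.8 g (4 s.f.).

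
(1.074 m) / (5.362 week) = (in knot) 6.438e-07. Check: 1.074 m is already in m. 1 week = 604800 s, so 5.362 week = 5.362 * 604800 = 3242937.6 s. Combine: 1.074 m / 3242937.6 s = 3.3118121e-07 m/s. 1 knot = 0.51444444 m/s, so 3.3118121e-07 m/s = 3.3118121e-07 / 0.51444444 = 6.4376477e-07 knot ≈ 6.438e-07 knot (4 s.f.).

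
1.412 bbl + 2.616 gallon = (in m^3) 1 bbl = 0.15898729 m^3, so 1.412 bbl = 1.412 * 0.15898729 = 0.22449006 m^3. 1 gallon = 0.0037854118 m^3, so 2.616 gallon = 2.616 * 0.0037854118 = 0.0099026372 m^3. Sum: 0.22449006 + 0.0099026372 = 0.2343927 m^3. Result: 0.2343927 m^3 ≈ 0.2344 m^3 (4 s.f.). Final answer: 0.2344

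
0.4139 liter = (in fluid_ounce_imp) 1 liter = 0.001 m^3, so 0.4139 liter = 0.4139 * 0.001 = 0.0004139 m^3. 1 fluid_ounce_imp = 2.8413063e-05 m^3, so 0.0004139 m^3 = 0.0004139 / 2.8413063e-05 = 14.567243 fluid_ounce_imp ≈ 14.57 fluid_ounce_imp (4 s.f.). Final answer: 14.57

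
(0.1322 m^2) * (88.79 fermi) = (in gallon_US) 0.1322 m^2 is already in m^2. 1 fermi = 1e-15 m, so 88.79 fermi = 88.79 * 1e-15 = 8.879e-14 m. Combine: 0.1322 m^2 * 8.879e-14 m = 1.1738038e-14 m^3. 1 gallon_US = 0.0037854118 m^3, so 1.1738038e-14 m^3 = 1.1738038e-14 / 0.0037854118 = 3.1008616e-12 gallon_US ≈ 3.101e-12 gallon_US (4 s.f.). Final answer: 3.101e-12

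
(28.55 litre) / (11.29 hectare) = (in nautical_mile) 1 litre = 0.001 m^3, so 28.55 litre = 28.55 * 0.001 = 0.02855 m^3. 1 hectare = 10000 m^2, so 11.29 hectare = 11.29 * 10000 = 112900 m^2. Combine: 0.02855 m^3 / 112900 m^2 = 2.5287865e-07 m. 1 nautical_mile = 1852 m, so 2.5287865e-07 m = 2.5287865e-07 / 1852 = 1.3654355e-10 nautical_mile ≈ 1.365e-10 nautical_mile (4 s.f.). Final answer: 1.365e-10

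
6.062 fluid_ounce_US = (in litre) 0.1793. Check: 1 fluid_ounce_US = 2.957353e-05 m^3, so 6.062 fluid_ounce_US = 6.062 * 2.957353e-05 = 0.00017927474 m^3. 1 litre = 0.001 m^3, so 0.00017927474 m^3 = 0.00017927474 / 0.001 = 0.17927474 litre ≈ 0.1793 litre (4 s.f.).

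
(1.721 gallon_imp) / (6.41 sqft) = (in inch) 0.5172. Check: 1 gallon_imp = 0.00454609 m^3, so 1.721 gallon_imp = 1.721 * 0.00454609 = 0.0078238209 m^3. 1 sqft = 0.09290304 m^2, so 6.41 sqft = 6.41 * 0.09290304 = 0.59550849 m^2. Combine: 0.0078238209 m^3 / 0.59550849 m^2 = 0.013138051 m. 1 inch = 0.0254 m, so 0.013138051 m = 0.013138051 / 0.0254 = 0.5172461 inch ≈ 0.5172 inch (4 s.f.).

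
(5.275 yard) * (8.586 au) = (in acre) 1.531e+09. Check: 1 yard = 0.9144 m, so 5.275 yard = 5.275 * 0.9144 = 4.82346 m. 1 au = 1.4959787e+11 m, so 8.586 au = 8.586 * 1.4959787e+11 = 1.2844473e+12 m. Combine: 4.82346 m * 1.2844473e+12 m = 6.1954803e+12 m^2. 1 acre = 4046.8564 m^2, so 6.1954803e+12 m^2 = 6.1954803e+12 / 4046.8564 = 1.5309365e+09 acre ≈ 1.531e+09 acre (4 s.f.).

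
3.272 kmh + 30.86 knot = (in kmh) 1 kmh = 0.27777778 m/s, so 3.272 kmh = 3.272 * 0.27777778 = 0.90888889 m/s. 1 knot = 0.51444444 m/s, so 30.86 knot = 30.86 * 0.51444444 = 15.875756 m/s. Sum: 0.90888889 + 15.875756 = 16.784644 m/s. 1 kmh = 0.27777778 m/s, so 16.784644 m/s = 16.784644 / 0.27777778 = 60.42472 kmh ≈ 60.42 kmh (4 s.f.). Final answer: 60.42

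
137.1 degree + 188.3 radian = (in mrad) 1.907e+05. Check: 1 degree = 0.017453293 rad, so 137.1 degree = 137.1 * 0.017453293 = 2.3928464 rad. 188.3 radian = 188.3 rad. Sum: 2.3928464 + 188.3 = 190.69285 rad. 1 mrad = 0.001 rad, so 190.69285 rad = 190.69285 / 0.001 = 190692.85 mrad ≈ 1.907e+05 mrad (4 s.f.).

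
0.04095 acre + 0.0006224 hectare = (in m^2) 1 acre = 4046.8564 m^2, so 0.04095 acre = 0.04095 * 4046.8564 = 165.71877 m^2. 1 hectare = 10000 m^2, so 0.0006224 hectare = 0.0006224 * 10000 = 6.224 m^2. Sum: 165.71877 + 6.224 = 171.94277 m^2. Result: 171.94277 m^2 ≈ 171.9 m^2 (4 s.f.). Final answer: 171.9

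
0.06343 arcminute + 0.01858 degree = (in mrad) 1 arcminute = 0.00029088821 rad, so 0.06343 arcminute = 0.06343 * 0.00029088821 = 1.8451039e-05 rad. 1 degree = 0.017453293 rad, so 0.01858 degree = 0.01858 * 0.017453293 = 0.00032428218 rad. Sum: 1.8451039e-05 + 0.00032428218 = 0.00034273321 rad. 1 mrad = 0.001 rad, so 0.00034273321 rad = 0.00034273321 / 0.001 = 0.34273321 mrad ≈ 0.3427 mrad (4 s.f.). Final answer: 0.3427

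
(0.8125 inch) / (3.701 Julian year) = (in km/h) 1 inch = 0.0254 m, so 0.8125 inch = 0.8125 * 0.0254 = 0.0206375 m. 1 Julian year = 31557600 s, so 3.701 Julian year = 3.701 * 31557600 = 1.1679468e+08 s. Combine: 0.0206375 m / 1.1679468e+08 s = 1.7669898e-10 m/s. 1 km/h = 0.27777778 m/s, so 1.7669898e-10 m/s = 1.7669898e-10 / 0.27777778 = 6.3611632e-10 km/h ≈ 6.361e-10 km/h (4 s.f.). Final answer: 6.361e-10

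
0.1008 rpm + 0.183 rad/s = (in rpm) 1 rpm = 0.10471976 rad/s, so 0.1008 rpm = 0.1008 * 0.10471976 = 0.010555751 rad/s. 0.183 rad/s is already in rad/s. Sum: 0.010555751 + 0.183 = 0.19355575 rad/s. 1 rpm = 0.10471976 rad/s, so 0.19355575 rad/s = 0.19355575 / 0.10471976 = 1.8483213 rpm ≈ 1.848 rpm (4 s.f.). Final answer: 1.848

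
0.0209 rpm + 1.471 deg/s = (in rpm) 0.2661. Check: 1 rpm = 0.10471976 rad/s, so 0.0209 rpm = 0.0209 * 0.10471976 = 0.0021886429 rad/s. 1 deg/s = 0.017453293 rad/s, so 1.471 deg/s = 1.471 * 0.017453293 = 0.025673793 rad/s. Sum: 0.0021886429 + 0.025673793 = 0.027862436 rad/s. 1 rpm = 0.10471976 rad/s, so 0.027862436 rad/s = 0.027862436 / 0.10471976 = 0.26606667 rpm ≈ 0.2661 rpm (4 s.f.).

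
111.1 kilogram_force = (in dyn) 1 kilogram_force = 9.80665 N, so 111.1 kilogram_force = 111.1 * 9.80665 = 1089.5188 N. 1 dyn = 1e-05 N, so 1089.5188 N = 1089.5188 / 1e-05 = 1.0895188e+08 dyn ≈ 1.09e+08 dyn (4 s.f.). Final answer: 1.09e+08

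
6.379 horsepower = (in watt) 1 horsepower = 745.69987 W, so 6.379 horsepower = 6.379 * 745.69987 = 4756.8195 W. 4756.8195 W = 4756.8195 watt ≈ 4757 watt (4 s.f.). Final answer: 4757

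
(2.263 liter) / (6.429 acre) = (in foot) 2.854e-07. Check: 1 liter = 0.001 m^3, so 2.263 liter = 2.263 * 0.001 = 0.002263 m^3. 1 acre = 4046.8564 m^2, so 6.429 acre = 6.429 * 4046.8564 = 26017.24 m^2. Combine: 0.002263 m^3 / 26017.24 m^2 = 8.6980787e-08 m. 1 foot = 0.3048 m, so 8.6980787e-08 m = 8.6980787e-08 / 0.3048 = 2.8537004e-07 foot ≈ 2.854e-07 foot (4 s.f.).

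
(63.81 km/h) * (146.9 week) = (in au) 1 km/h = 0.27777778 m/s, so 63.81 km/h = 63.81 * 0.27777778 = 17.725 m/s. 1 week = 604800 s, so 146.9 week = 146.9 * 604800 = 88845120 s. Combine: 17.725 m/s * 88845120 s = 1.5747798e+09 m. 1 au = 1.4959787e+11 m, so 1.5747798e+09 m = 1.5747798e+09 / 1.4959787e+11 = 0.010526752 au ≈ 0.01053 au (4 s.f.). Final answer: 0.01053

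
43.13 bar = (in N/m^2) 4.313e+06. Check: 1 bar = 100000 Pa, so 43.13 bar = 43.13 * 100000 = 4313000 Pa. 4313000 Pa = 4313000 N/m^2 ≈ 4.313e+06 N/m^2 (4 s.f.).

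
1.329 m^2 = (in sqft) 14.31. Check: 1 sqft = 0.09290304 m^2, so 1.329 m^2 = 1.329 / 0.09290304 = 14.305237 sqft ≈ 14.31 sqft (4 s.f.).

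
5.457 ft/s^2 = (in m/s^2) 1.663. Check: 1 ft/s^2 = 0.3048 m/s^2, so 5.457 ft/s^2 = 5.457 * 0.3048 = 1.6632936 m/s^2. Result: 1.6632936 m/s^2 ≈ 1.663 m/s^2 (4 s.f.).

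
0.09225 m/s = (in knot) 1 knot = 0.51444444 m/s, so 0.09225 m/s = 0.09225 / 0.51444444 = 0.17931965 knot ≈ 0.1793 knot (4 s.f.). Final answer: 0.1793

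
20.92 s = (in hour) 1 hour = 3600 s, so 20.92 s = 20.92 / 3600 = 0.0058111111 hour ≈ 0.005811 hour (4 s.f.). Final answer: 0.005811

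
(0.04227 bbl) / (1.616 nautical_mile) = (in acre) 1 bbl = 0.15898729 m^3, so 0.04227 bbl = 0.04227 * 0.15898729 = 0.006720393 m^3. 1 nautical_mile = 1852 m, so 1.616 nautical_mile = 1.616 * 1852 = 2992.832 m. Combine: 0.006720393 m^3 / 2992.832 m = 2.2454962e-06 m^2. 1 acre = 4046.8564 m^2, so 2.2454962e-06 m^2 = 2.2454962e-06 / 4046.8564 = 5.548742e-10 acre ≈ 5.549e-10 acre (4 s.f.). Final answer: 5.549e-10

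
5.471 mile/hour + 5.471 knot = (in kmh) 18.94. Check: 1 mile/hour = 0.44704 m/s, so 5.471 mile/hour = 5.471 * 0.44704 = 2.4457558 m/s. 1 knot = 0.51444444 m/s, so 5.471 knot = 5.471 * 0.51444444 = 2.8145256 m/s. Sum: 2.4457558 + 2.8145256 = 5.2602814 m/s. 1 kmh = 0.27777778 m/s, so 5.2602814 m/s = 5.2602814 / 0.27777778 = 18.937013 kmh ≈ 18.94 kmh (4 s.f.).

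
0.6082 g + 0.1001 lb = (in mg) 1 g = 0.001 kg, so 0.6082 g = 0.6082 * 0.001 = 0.0006082 kg. 1 lb = 0.45359237 kg, so 0.1001 lb = 0.1001 * 0.45359237 = 0.045404596 kg. Sum: 0.0006082 + 0.045404596 = 0.046012796 kg. 1 mg = 1e-06 kg, so 0.046012796 kg = 0.046012796 / 1e-06 = 46012.796 mg ≈ 4.601e+04 mg (4 s.f.). Final answer: 4.601e+04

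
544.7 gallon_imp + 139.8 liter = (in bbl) 1 gallon_imp = 0.00454609 m^3, so 544.7 gallon_imp = 544.7 * 0.00454609 = 2.4762552 m^3. 1 liter = 0.001 m^3, so 139.8 liter = 139.8 * 0.001 = 0.1398 m^3. Sum: 2.4762552 + 0.1398 = 2.6160552 m^3. 1 bbl = 0.15898729 m^3, so 2.6160552 m^3 = 2.6160552 / 0.15898729 = 16.454492 bbl ≈ 16.45 bbl (4 s.f.). Final answer: 16.45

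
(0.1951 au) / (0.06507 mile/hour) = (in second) 1 au = 1.4959787e+11 m, so 0.1951 au = 0.1951 * 1.4959787e+11 = 2.9186545e+10 m. 1 mile/hour = 0.44704 m/s, so 0.06507 mile/hour = 0.06507 * 0.44704 = 0.029088893 m/s. Combine: 2.9186545e+10 m / 0.029088893 m/s = 1.003357e+12 s. 1.003357e+12 s = 1.003357e+12 second ≈ 1.003e+12 second (4 s.f.). Final answer: 1.003e+12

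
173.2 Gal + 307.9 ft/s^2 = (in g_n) 9.746. Check: 1 Gal = 0.01 m/s^2, so 173.2 Gal = 173.2 * 0.01 = 1.732 m/s^2. 1 ft/s^2 = 0.3048 m/s^2, so 307.9 ft/s^2 = 307.9 * 0.3048 = 93.84792 m/s^2. Sum: 1.732 + 93.84792 = 95.57992 m/s^2. 1 g_n = 9.80665 m/s^2, so 95.57992 m/s^2 = 95.57992 / 9.80665 = 9.7464394 g_n ≈ 9.746 g_n (4 s.f.).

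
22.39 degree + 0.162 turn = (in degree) 1 degree = 0.017453293 rad, so 22.39 degree = 22.39 * 0.017453293 = 0.39077922 rad. 1 turn = 6.2831853 rad, so 0.162 turn = 0.162 * 6.2831853 = 1.017876 rad. Sum: 0.39077922 + 1.017876 = 1.4086552 rad. 1 degree = 0.017453293 rad, so 1.4086552 rad = 1.4086552 / 0.017453293 = 80.71 degree. Final answer: 80.71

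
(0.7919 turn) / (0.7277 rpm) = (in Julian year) 1 turn = 6.2831853 rad, so 0.7919 turn = 0.7919 * 6.2831853 = 4.9756544 rad. 1 rpm = 0.10471976 rad/s, so 0.7277 rpm = 0.7277 * 0.10471976 = 0.076204566 rad/s. Combine: 4.9756544 rad / 0.076204566 rad/s = 65.29339 s. 1 Julian year = 31557600 s, so 65.29339 s = 65.29339 / 31557600 = 2.0690227e-06 Julian year ≈ 2.069e-06 Julian year (4 s.f.). Final answer: 2.069e-06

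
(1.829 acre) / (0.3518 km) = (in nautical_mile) 0.01136. Check: 1 acre = 4046.8564 m^2, so 1.829 acre = 1.829 * 4046.8564 = 7401.7004 m^2. 1 km = 1000 m, so 0.3518 km = 0.3518 * 1000 = 351.8 m. Combine: 7401.7004 m^2 / 351.8 m = 21.039512 m. 1 nautical_mile = 1852 m, so 21.039512 m = 21.039512 / 1852 = 0.011360428 nautical_mile ≈ 0.01136 nautical_mile (4 s.f.).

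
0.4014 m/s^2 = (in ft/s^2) 1.317. Check: 1 ft/s^2 = 0.3048 m/s^2, so 0.4014 m/s^2 = 0.4014 / 0.3048 = 1.3169291 ft/s^2 ≈ 1.317 ft/s^2 (4 s.f.).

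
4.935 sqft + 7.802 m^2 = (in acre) 0.002041. Check: 1 sqft = 0.09290304 m^2, so 4.935 sqft = 4.935 * 0.09290304 = 0.4584765 m^2. 7.802 m^2 is already in m^2. Sum: 0.4584765 + 7.802 = 8.2604765 m^2. 1 acre = 4046.8564 m^2, so 8.2604765 m^2 = 8.2604765 / 4046.8564 = 0.0020412082 acre ≈ 0.002041 acre (4 s.f.).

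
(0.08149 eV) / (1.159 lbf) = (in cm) 1 eV = 1.6021766e-19 J, so 0.08149 eV = 0.08149 * 1.6021766e-19 = 1.3056137e-20 J. 1 lbf = 4.4482216 N, so 1.159 lbf = 1.159 * 4.4482216 = 5.1554889 N. Combine: 1.3056137e-20 J / 5.1554889 N = 2.5324732e-21 m. 1 cm = 0.01 m, so 2.5324732e-21 m = 2.5324732e-21 / 0.01 = 2.5324732e-19 cm ≈ 2.532e-19 cm (4 s.f.). Final answer: 2.532e-19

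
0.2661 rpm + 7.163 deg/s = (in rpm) 1 rpm = 0.10471976 rad/s, so 0.2661 rpm = 0.2661 * 0.10471976 = 0.027865927 rad/s. 1 deg/s = 0.017453293 rad/s, so 7.163 deg/s = 7.163 * 0.017453293 = 0.12501793 rad/s. Sum: 0.027865927 + 0.12501793 = 0.15288386 rad/s. 1 rpm = 0.10471976 rad/s, so 0.15288386 rad/s = 0.15288386 / 0.10471976 = 1.4599333 rpm ≈ 1.46 rpm (4 s.f.). Final answer: 1.46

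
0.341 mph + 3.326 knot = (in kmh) 6.709. Check: 1 mph = 0.44704 m/s, so 0.341 mph = 0.341 * 0.44704 = 0.15244064 m/s. 1 knot = 0.51444444 m/s, so 3.326 knot = 3.326 * 0.51444444 = 1.7110422 m/s. Sum: 0.15244064 + 1.7110422 = 1.8634829 m/s. 1 kmh = 0.27777778 m/s, so 1.8634829 m/s = 1.8634829 / 0.27777778 = 6.7085383 kmh ≈ 6.709 kmh (4 s.f.).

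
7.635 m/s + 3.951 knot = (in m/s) 9.668. Check: 7.635 m/s is already in m/s. 1 knot = 0.51444444 m/s, so 3.951 knot = 3.951 * 0.51444444 = 2.03257 m/s. Sum: 7.635 + 2.03257 = 9.66757 m/s. Result: 9.66757 m/s ≈ 9.668 m/s (4 s.f.).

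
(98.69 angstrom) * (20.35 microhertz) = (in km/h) 1 angstrom = 1e-10 m, so 98.69 angstrom = 98.69 * 1e-10 = 9.869e-09 m. 1 microhertz = 1e-06 Hz, so 20.35 microhertz = 20.35 * 1e-06 = 2.035e-05 Hz. Combine: 9.869e-09 m * 2.035e-05 Hz = 2.0083415e-13 m/s. 1 km/h = 0.27777778 m/s, so 2.0083415e-13 m/s = 2.0083415e-13 / 0.27777778 = 7.2300294e-13 km/h ≈ 7.23e-13 km/h (4 s.f.). Final answer: 7.23e-13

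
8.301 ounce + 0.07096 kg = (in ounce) 10.8. Check: 1 ounce = 0.028349523 kg, so 8.301 ounce = 8.301 * 0.028349523 = 0.23532939 kg. 0.07096 kg is already in kg. Sum: 0.23532939 + 0.07096 = 0.30628939 kg. 1 ounce = 0.028349523 kg, so 0.30628939 kg = 0.30628939 / 0.028349523 = 10.80404 ounce ≈ 10.8 ounce (4 s.f.).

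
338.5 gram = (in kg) 1 gram = 0.001 kg, so 338.5 gram = 338.5 * 0.001 = 0.3385 kg. Result: 0.3385 kg. Final answer: 0.3385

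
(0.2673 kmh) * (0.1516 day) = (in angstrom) 9.725e+12. Check: 1 kmh = 0.27777778 m/s, so 0.2673 kmh = 0.2673 * 0.27777778 = 0.07425 m/s. 1 day = 86400 s, so 0.1516 day = 0.1516 * 86400 = 13098.24 s. Combine: 0.07425 m/s * 13098.24 s = 972.54432 m. 1 angstrom = 1e-10 m, so 972.54432 m = 972.54432 / 1e-10 = 9.7254432e+12 angstrom ≈ 9.725e+12 angstrom (4 s.f.).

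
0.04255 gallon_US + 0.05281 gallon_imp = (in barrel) 1 gallon_US = 0.0037854118 m^3, so 0.04255 gallon_US = 0.04255 * 0.0037854118 = 0.00016106927 m^3. 1 gallon_imp = 0.00454609 m^3, so 0.05281 gallon_imp = 0.05281 * 0.00454609 = 0.00024007901 m^3. Sum: 0.00016106927 + 0.00024007901 = 0.00040114828 m^3. 1 barrel = 0.15898729 m^3, so 0.00040114828 m^3 = 0.00040114828 / 0.15898729 = 0.0025231468 barrel ≈ 0.002523 barrel (4 s.f.). Final answer: 0.002523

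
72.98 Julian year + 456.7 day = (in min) 1 Julian year = 31557600 s, so 72.98 Julian year = 72.98 * 31557600 = 2.3030736e+09 s. 1 day = 86400 s, so 456.7 day = 456.7 * 86400 = 39458880 s. Sum: 2.3030736e+09 + 39458880 = 2.3425325e+09 s. 1 min = 60 s, so 2.3425325e+09 s = 2.3425325e+09 / 60 = 39042209 min ≈ 3.904e+07 min (4 s.f.). Final answer: 3.904e+07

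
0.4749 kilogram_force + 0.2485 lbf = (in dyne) 1 kilogram_force = 9.80665 N, so 0.4749 kilogram_force = 0.4749 * 9.80665 = 4.6571781 N. 1 lbf = 4.4482216 N, so 0.2485 lbf = 0.2485 * 4.4482216 = 1.1053831 N. Sum: 4.6571781 + 1.1053831 = 5.7625612 N. 1 dyne = 1e-05 N, so 5.7625612 N = 5.7625612 / 1e-05 = 576256.12 dyne ≈ 5.763e+05 dyne (4 s.f.). Final answer: 5.763e+05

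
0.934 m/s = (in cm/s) 1 cm/s = 0.01 m/s, so 0.934 m/s = 0.934 / 0.01 = 93.4 cm/s. Final answer: 93.4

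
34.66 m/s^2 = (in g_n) 3.534. Check: 1 g_n = 9.80665 m/s^2, so 34.66 m/s^2 = 34.66 / 9.80665 = 3.5343364 g_n ≈ 3.534 g_n (4 s.f.).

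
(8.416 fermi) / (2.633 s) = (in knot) 1 fermi = 1e-15 m, so 8.416 fermi = 8.416 * 1e-15 = 8.416e-15 m. 2.633 s is already in s. Combine: 8.416e-15 m / 2.633 s = 3.196354e-15 m/s. 1 knot = 0.51444444 m/s, so 3.196354e-15 m/s = 3.196354e-15 / 0.51444444 = 6.2132151e-15 knot ≈ 6.213e-15 knot (4 s.f.). Final answer: 6.213e-15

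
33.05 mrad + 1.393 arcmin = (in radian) 1 mrad = 0.001 rad, so 33.05 mrad = 33.05 * 0.001 = 0.03305 rad. 1 arcmin = 0.00029088821 rad, so 1.393 arcmin = 1.393 * 0.00029088821 = 0.00040520727 rad. Sum: 0.03305 + 0.00040520727 = 0.033455207 rad. 0.033455207 rad = 0.033455207 radian ≈ 0.03346 radian (4 s.f.). Final answer: 0.03346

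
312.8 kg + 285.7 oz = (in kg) 312.8 kg is already in kg. 1 oz = 0.028349523 kg, so 285.7 oz = 285.7 * 0.028349523 = 8.0994588 kg. Sum: 312.8 + 8.0994588 = 320.89946 kg. Result: 320.89946 kg ≈ 320.9 kg (4 s.f.). Final answer: 320.9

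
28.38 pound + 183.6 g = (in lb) 28.78. Check: 1 pound = 0.45359237 kg, so 28.38 pound = 28.38 * 0.45359237 = 12.872951 kg. 1 g = 0.001 kg, so 183.6 g = 183.6 * 0.001 = 0.1836 kg. Sum: 12.872951 + 0.1836 = 13.056551 kg. 1 lb = 0.45359237 kg, so 13.056551 kg = 13.056551 / 0.45359237 = 28.784769 lb ≈ 28.78 lb (4 s.f.).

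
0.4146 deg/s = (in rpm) 1 deg/s = 0.017453293 rad/s, so 0.4146 deg/s = 0.4146 * 0.017453293 = 0.0072361351 rad/s. 1 rpm = 0.10471976 rad/s, so 0.0072361351 rad/s = 0.0072361351 / 0.10471976 = 0.0691 rpm. Final answer: 0.0691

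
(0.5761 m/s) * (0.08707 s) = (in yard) 0.05486. Check: 0.5761 m/s is already in m/s. 0.08707 s is already in s. Combine: 0.5761 m/s * 0.08707 s = 0.050161027 m. 1 yard = 0.9144 m, so 0.050161027 m = 0.050161027 / 0.9144 = 0.054856766 yard ≈ 0.05486 yard (4 s.f.).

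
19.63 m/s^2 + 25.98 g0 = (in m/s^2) 19.63 m/s^2 is already in m/s^2. 1 g0 = 9.80665 m/s^2, so 25.98 g0 = 25.98 * 9.80665 = 254.77677 m/s^2. Sum: 19.63 + 254.77677 = 274.40677 m/s^2. Result: 274.40677 m/s^2 ≈ 274.4 m/s^2 (4 s.f.). Final answer: 274.4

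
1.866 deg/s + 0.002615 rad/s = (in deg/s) 2.016. Check: 1 deg/s = 0.017453293 rad/s, so 1.866 deg/s = 1.866 * 0.017453293 = 0.032567844 rad/s. 0.002615 rad/s is already in rad/s. Sum: 0.032567844 + 0.002615 = 0.035182844 rad/s. 1 deg/s = 0.017453293 rad/s, so 0.035182844 rad/s = 0.035182844 / 0.017453293 = 2.0158285 deg/s ≈ 2.016 deg/s (4 s.f.).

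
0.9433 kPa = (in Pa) 943.3. Check: 1 kPa = 1000 Pa, so 0.9433 kPa = 0.9433 * 1000 = 943.3 Pa. Result: 943.3 Pa.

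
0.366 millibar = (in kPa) 1 millibar = 100 Pa, so 0.366 millibar = 0.366 * 100 = 36.6 Pa. 1 kPa = 1000 Pa, so 36.6 Pa = 36.6 / 1000 = 0.0366 kPa. Final answer: 0.0366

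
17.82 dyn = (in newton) 0.0001782. Check: 1 dyn = 1e-05 N, so 17.82 dyn = 17.82 * 1e-05 = 0.0001782 N. 0.0001782 N = 0.0001782 newton.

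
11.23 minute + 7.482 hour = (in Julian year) 0.0008749. Check: 1 minute = 60 s, so 11.23 minute = 11.23 * 60 = 673.8 s. 1 hour = 3600 s, so 7.482 hour = 7.482 * 3600 = 26935.2 s. Sum: 673.8 + 26935.2 = 27609 s. 1 Julian year = 31557600 s, so 27609 s = 27609 / 31557600 = 0.00087487642 Julian year ≈ 0.0008749 Julian year (4 s.f.).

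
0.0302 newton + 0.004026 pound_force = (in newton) 0.0302 newton = 0.0302 N. 1 pound_force = 4.4482216 N, so 0.004026 pound_force = 0.004026 * 4.4482216 = 0.01790854 N. Sum: 0.0302 + 0.01790854 = 0.04810854 N. 0.04810854 N = 0.04810854 newton ≈ 0.04811 newton (4 s.f.). Final answer: 0.04811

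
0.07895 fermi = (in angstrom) 1 fermi = 1e-15 m, so 0.07895 fermi = 0.07895 * 1e-15 = 7.895e-17 m. 1 angstrom = 1e-10 m, so 7.895e-17 m = 7.895e-17 / 1e-10 = 7.895e-07 angstrom. Final answer: 7.895e-07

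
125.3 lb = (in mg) 1 lb = 0.45359237 kg, so 125.3 lb = 125.3 * 0.45359237 = 56.835124 kg. 1 mg = 1e-06 kg, so 56.835124 kg = 56.835124 / 1e-06 = 56835124 mg ≈ 5.684e+07 mg (4 s.f.). Final answer: 5.684e+07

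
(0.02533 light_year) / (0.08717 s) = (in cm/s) 1 light_year = 9.4607305e+15 m, so 0.02533 light_year = 0.02533 * 9.4607305e+15 = 2.396403e+14 m. 0.08717 s is already in s. Combine: 2.396403e+14 m / 0.08717 s = 2.7491144e+15 m/s. 1 cm/s = 0.01 m/s, so 2.7491144e+15 m/s = 2.7491144e+15 / 0.01 = 2.7491144e+17 cm/s ≈ 2.749e+17 cm/s (4 s.f.). Final answer: 2.749e+17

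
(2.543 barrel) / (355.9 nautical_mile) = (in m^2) 6.134e-07. Check: 1 barrel = 0.15898729 m^3, so 2.543 barrel = 2.543 * 0.15898729 = 0.40430469 m^3. 1 nautical_mile = 1852 m, so 355.9 nautical_mile = 355.9 * 1852 = 659126.8 m. Combine: 0.40430469 m^3 / 659126.8 m = 6.133944e-07 m^2. Result: 6.133944e-07 m^2 ≈ 6.134e-07 m^2 (4 s.f.).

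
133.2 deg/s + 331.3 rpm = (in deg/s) 1 deg/s = 0.017453293 rad/s, so 133.2 deg/s = 133.2 * 0.017453293 = 2.3247786 rad/s. 1 rpm = 0.10471976 rad/s, so 331.3 rpm = 331.3 * 0.10471976 = 34.693655 rad/s. Sum: 2.3247786 + 34.693655 = 37.018433 rad/s. 1 deg/s = 0.017453293 rad/s, so 37.018433 rad/s = 37.018433 / 0.017453293 = 2121 deg/s. Final answer: 2121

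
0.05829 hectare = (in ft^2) 6274. Check: 1 hectare = 10000 m^2, so 0.05829 hectare = 0.05829 * 10000 = 582.9 m^2. 1 ft^2 = 0.09290304 m^2, so 582.9 m^2 = 582.9 / 0.09290304 = 6274.2834 ft^2 ≈ 6274 ft^2 (4 s.f.).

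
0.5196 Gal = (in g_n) 0.0005298. Check: 1 Gal = 0.01 m/s^2, so 0.5196 Gal = 0.5196 * 0.01 = 0.005196 m/s^2. 1 g_n = 9.80665 m/s^2, so 0.005196 m/s^2 = 0.005196 / 9.80665 = 0.00052984454 g_n ≈ 0.0005298 g_n (4 s.f.).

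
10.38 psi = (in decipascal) 7.157e+05. Check: 1 psi = 6894.7573 Pa, so 10.38 psi = 10.38 * 6894.7573 = 71567.581 Pa. 1 decipascal = 0.1 Pa, so 71567.581 Pa = 71567.581 / 0.1 = 715675.81 decipascal ≈ 7.157e+05 decipascal (4 s.f.).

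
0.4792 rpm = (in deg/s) 2.875. Check: 1 rpm = 0.10471976 rad/s, so 0.4792 rpm = 0.4792 * 0.10471976 = 0.050181707 rad/s. 1 deg/s = 0.017453293 rad/s, so 0.050181707 rad/s = 0.050181707 / 0.017453293 = 2.8752 deg/s ≈ 2.875 deg/s (4 s.f.).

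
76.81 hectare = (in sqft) 8.268e+06. Check: 1 hectare = 10000 m^2, so 76.81 hectare = 76.81 * 10000 = 768100 m^2. 1 sqft = 0.09290304 m^2, so 768100 m^2 = 768100 / 0.09290304 = 8267759.6 sqft ≈ 8.268e+06 sqft (4 s.f.).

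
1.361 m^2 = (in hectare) 1 hectare = 10000 m^2, so 1.361 m^2 = 1.361 / 10000 = 0.0001361 hectare. Final answer: 0.0001361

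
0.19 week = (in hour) 1 week = 604800 s, so 0.19 week = 0.19 * 604800 = 114912 s. 1 hour = 3600 s, so 114912 s = 114912 / 3600 = 31.92 hour. Final answer: 31.92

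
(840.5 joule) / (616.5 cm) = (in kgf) 840.5 joule = 840.5 J. 1 cm = 0.01 m, so 616.5 cm = 616.5 * 0.01 = 6.165 m. Combine: 840.5 J / 6.165 m = 136.33414 N. 1 kgf = 9.80665 N, so 136.33414 N = 136.33414 / 9.80665 = 13.902214 kgf ≈ 13.9 kgf (4 s.f.). Final answer: 13.9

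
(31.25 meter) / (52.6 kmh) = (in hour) 31.25 meter = 31.25 m. 1 kmh = 0.27777778 m/s, so 52.6 kmh = 52.6 * 0.27777778 = 14.611111 m/s. Combine: 31.25 m / 14.611111 m/s = 2.1387833 s. 1 hour = 3600 s, so 2.1387833 s = 2.1387833 / 3600 = 0.00059410646 hour ≈ 0.0005941 hour (4 s.f.). Final answer: 0.0005941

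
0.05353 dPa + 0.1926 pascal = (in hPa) 0.00198. Check: 1 dPa = 0.1 Pa, so 0.05353 dPa = 0.05353 * 0.1 = 0.005353 Pa. 0.1926 pascal = 0.1926 Pa. Sum: 0.005353 + 0.1926 = 0.197953 Pa. 1 hPa = 100 Pa, so 0.197953 Pa = 0.197953 / 100 = 0.00197953 hPa ≈ 0.00198 hPa (4 s.f.).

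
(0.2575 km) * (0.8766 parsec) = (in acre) 1 km = 1000 m, so 0.2575 km = 0.2575 * 1000 = 257.5 m. 1 parsec = 3.0856776e+16 m, so 0.8766 parsec = 0.8766 * 3.0856776e+16 = 2.704905e+16 m. Combine: 257.5 m * 2.704905e+16 m = 6.9651303e+18 m^2. 1 acre = 4046.8564 m^2, so 6.9651303e+18 m^2 = 6.9651303e+18 / 4046.8564 = 1.7211212e+15 acre ≈ 1.721e+15 acre (4 s.f.). Final answer: 1.721e+15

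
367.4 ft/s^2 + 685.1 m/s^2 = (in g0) 1 ft/s^2 = 0.3048 m/s^2, so 367.4 ft/s^2 = 367.4 * 0.3048 = 111.98352 m/s^2. 685.1 m/s^2 is already in m/s^2. Sum: 111.98352 + 685.1 = 797.08352 m/s^2. 1 g0 = 9.80665 m/s^2, so 797.08352 m/s^2 = 797.08352 / 9.80665 = 81.279899 g0 ≈ 81.28 g0 (4 s.f.). Final answer: 81.28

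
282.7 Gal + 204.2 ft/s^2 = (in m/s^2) 1 Gal = 0.01 m/s^2, so 282.7 Gal = 282.7 * 0.01 = 2.827 m/s^2. 1 ft/s^2 = 0.3048 m/s^2, so 204.2 ft/s^2 = 204.2 * 0.3048 = 62.24016 m/s^2. Sum: 2.827 + 62.24016 = 65.06716 m/s^2. Result: 65.06716 m/s^2 ≈ 65.07 m/s^2 (4 s.f.). Final answer: 65.07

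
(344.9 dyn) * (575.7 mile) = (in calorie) 1 dyn = 1e-05 N, so 344.9 dyn = 344.9 * 1e-05 = 0.003449 N. 1 mile = 1609.344 m, so 575.7 mile = 575.7 * 1609.344 = 926499.34 m. Combine: 0.003449 N * 926499.34 m = 3195.4962 J. 1 calorie = 4.184 J, so 3195.4962 J = 3195.4962 / 4.184 = 763.74193 calorie ≈ 763.7 calorie (4 s.f.). Final answer: 763.7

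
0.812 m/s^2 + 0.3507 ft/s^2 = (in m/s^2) 0.812 m/s^2 is already in m/s^2. 1 ft/s^2 = 0.3048 m/s^2, so 0.3507 ft/s^2 = 0.3507 * 0.3048 = 0.10689336 m/s^2. Sum: 0.812 + 0.10689336 = 0.91889336 m/s^2. Result: 0.91889336 m/s^2 ≈ 0.9189 m/s^2 (4 s.f.). Final answer: 0.9189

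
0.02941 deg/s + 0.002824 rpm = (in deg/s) 1 deg/s = 0.017453293 rad/s, so 0.02941 deg/s = 0.02941 * 0.017453293 = 0.00051330133 rad/s. 1 rpm = 0.10471976 rad/s, so 0.002824 rpm = 0.002824 * 0.10471976 = 0.00029572859 rad/s. Sum: 0.00051330133 + 0.00029572859 = 0.00080902992 rad/s. 1 deg/s = 0.017453293 rad/s, so 0.00080902992 rad/s = 0.00080902992 / 0.017453293 = 0.046354 deg/s ≈ 0.04635 deg/s (4 s.f.). Final answer: 0.04635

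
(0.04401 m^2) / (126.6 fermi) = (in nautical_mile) 0.04401 m^2 is already in m^2. 1 fermi = 1e-15 m, so 126.6 fermi = 126.6 * 1e-15 = 1.266e-13 m. Combine: 0.04401 m^2 / 1.266e-13 m = 3.4763033e+11 m. 1 nautical_mile = 1852 m, so 3.4763033e+11 m = 3.4763033e+11 / 1852 = 1.8770536e+08 nautical_mile ≈ 1.877e+08 nautical_mile (4 s.f.). Final answer: 1.877e+08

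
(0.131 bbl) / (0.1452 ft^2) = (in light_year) 1 bbl = 0.15898729 m^3, so 0.131 bbl = 0.131 * 0.15898729 = 0.020827336 m^3. 1 ft^2 = 0.09290304 m^2, so 0.1452 ft^2 = 0.1452 * 0.09290304 = 0.013489521 m^2. Combine: 0.020827336 m^3 / 0.013489521 m^2 = 1.543964 m. 1 light_year = 9.4607305e+15 m, so 1.543964 m = 1.543964 / 9.4607305e+15 = 1.6319713e-16 light_year ≈ 1.632e-16 light_year (4 s.f.). Final answer: 1.632e-16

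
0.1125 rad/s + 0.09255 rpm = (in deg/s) 7.001. Check: 0.1125 rad/s is already in rad/s. 1 rpm = 0.10471976 rad/s, so 0.09255 rpm = 0.09255 * 0.10471976 = 0.0096918133 rad/s. Sum: 0.1125 + 0.0096918133 = 0.12219181 rad/s. 1 deg/s = 0.017453293 rad/s, so 0.12219181 rad/s = 0.12219181 / 0.017453293 = 7.0010752 deg/s ≈ 7.001 deg/s (4 s.f.).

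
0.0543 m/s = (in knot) 0.1056. Check: 1 knot = 0.51444444 m/s, so 0.0543 m/s = 0.0543 / 0.51444444 = 0.10555076 knot ≈ 0.1056 knot (4 s.f.).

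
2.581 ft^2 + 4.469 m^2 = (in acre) 1 ft^2 = 0.09290304 m^2, so 2.581 ft^2 = 2.581 * 0.09290304 = 0.23978275 m^2. 4.469 m^2 is already in m^2. Sum: 0.23978275 + 4.469 = 4.7087827 m^2. 1 acre = 4046.8564 m^2, so 4.7087827 m^2 = 4.7087827 / 4046.8564 = 0.0011635656 acre ≈ 0.001164 acre (4 s.f.). Final answer: 0.001164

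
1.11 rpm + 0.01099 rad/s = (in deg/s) 1 rpm = 0.10471976 rad/s, so 1.11 rpm = 1.11 * 0.10471976 = 0.11623893 rad/s. 0.01099 rad/s is already in rad/s. Sum: 0.11623893 + 0.01099 = 0.12722893 rad/s. 1 deg/s = 0.017453293 rad/s, so 0.12722893 rad/s = 0.12722893 / 0.017453293 = 7.2896806 deg/s ≈ 7.29 deg/s (4 s.f.). Final answer: 7.29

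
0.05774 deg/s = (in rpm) 0.009623. Check: 1 deg/s = 0.017453293 rad/s, so 0.05774 deg/s = 0.05774 * 0.017453293 = 0.0010077531 rad/s. 1 rpm = 0.10471976 rad/s, so 0.0010077531 rad/s = 0.0010077531 / 0.10471976 = 0.0096233333 rpm ≈ 0.009623 rpm (4 s.f.).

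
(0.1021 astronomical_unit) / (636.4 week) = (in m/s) 1 astronomical_unit = 1.4959787e+11 m, so 0.1021 astronomical_unit = 0.1021 * 1.4959787e+11 = 1.5273943e+10 m. 1 week = 604800 s, so 636.4 week = 636.4 * 604800 = 3.8489472e+08 s. Combine: 1.5273943e+10 m / 3.8489472e+08 s = 39.68343 m/s. Result: 39.68343 m/s ≈ 39.68 m/s (4 s.f.). Final answer: 39.68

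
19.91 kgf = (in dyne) 1.953e+07. Check: 1 kgf = 9.80665 N, so 19.91 kgf = 19.91 * 9.80665 = 195.2504 N. 1 dyne = 1e-05 N, so 195.2504 N = 195.2504 / 1e-05 = 19525040 dyne ≈ 1.953e+07 dyne (4 s.f.).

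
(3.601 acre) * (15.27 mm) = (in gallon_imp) 4.895e+04. Check: 1 acre = 4046.8564 m^2, so 3.601 acre = 3.601 * 4046.8564 = 14572.73 m^2. 1 mm = 0.001 m, so 15.27 mm = 15.27 * 0.001 = 0.01527 m. Combine: 14572.73 m^2 * 0.01527 m = 222.52559 m^3. 1 gallon_imp = 0.00454609 m^3, so 222.52559 m^3 = 222.52559 / 0.00454609 = 48948.786 gallon_imp ≈ 4.895e+04 gallon_imp (4 s.f.).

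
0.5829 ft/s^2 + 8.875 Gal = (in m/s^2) 1 ft/s^2 = 0.3048 m/s^2, so 0.5829 ft/s^2 = 0.5829 * 0.3048 = 0.17766792 m/s^2. 1 Gal = 0.01 m/s^2, so 8.875 Gal = 8.875 * 0.01 = 0.08875 m/s^2. Sum: 0.17766792 + 0.08875 = 0.26641792 m/s^2. Result: 0.26641792 m/s^2 ≈ 0.2664 m/s^2 (4 s.f.). Final answer: 0.2664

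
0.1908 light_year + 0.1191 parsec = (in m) 1 light_year = 9.4607305e+15 m, so 0.1908 light_year = 0.1908 * 9.4607305e+15 = 1.8051074e+15 m. 1 parsec = 3.0856776e+16 m, so 0.1191 parsec = 0.1191 * 3.0856776e+16 = 3.675042e+15 m. Sum: 1.8051074e+15 + 3.675042e+15 = 5.4801494e+15 m. Result: 5.4801494e+15 m ≈ 5.48e+15 m (4 s.f.). Final answer: 5.48e+15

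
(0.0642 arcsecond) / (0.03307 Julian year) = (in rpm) 2.848e-12. Check: 1 arcsecond = 4.8481368e-06 rad, so 0.0642 arcsecond = 0.0642 * 4.8481368e-06 = 3.1125038e-07 rad. 1 Julian year = 31557600 s, so 0.03307 Julian year = 0.03307 * 31557600 = 1043609.8 s. Combine: 3.1125038e-07 rad / 1043609.8 s = 2.9824401e-13 rad/s. 1 rpm = 0.10471976 rad/s, so 2.9824401e-13 rad/s = 2.9824401e-13 / 0.10471976 = 2.8480205e-12 rpm ≈ 2.848e-12 rpm (4 s.f.).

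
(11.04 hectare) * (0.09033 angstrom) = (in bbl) 1 hectare = 10000 m^2, so 11.04 hectare = 11.04 * 10000 = 110400 m^2. 1 angstrom = 1e-10 m, so 0.09033 angstrom = 0.09033 * 1e-10 = 9.033e-12 m. Combine: 110400 m^2 * 9.033e-12 m = 9.972432e-07 m^3. 1 bbl = 0.15898729 m^3, so 9.972432e-07 m^3 = 9.972432e-07 / 0.15898729 = 6.272471e-06 bbl ≈ 6.272e-06 bbl (4 s.f.). Final answer: 6.272e-06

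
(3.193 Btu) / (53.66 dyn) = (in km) 6278. Check: 1 Btu = 1055.0559 J, so 3.193 Btu = 3.193 * 1055.0559 = 3368.7933 J. 1 dyn = 1e-05 N, so 53.66 dyn = 53.66 * 1e-05 = 0.0005366 N. Combine: 3368.7933 J / 0.0005366 N = 6278034.5 m. 1 km = 1000 m, so 6278034.5 m = 6278034.5 / 1000 = 6278.0345 km ≈ 6278 km (4 s.f.).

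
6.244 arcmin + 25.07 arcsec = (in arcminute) 6.662. Check: 1 arcmin = 0.00029088821 rad, so 6.244 arcmin = 6.244 * 0.00029088821 = 0.001816306 rad. 1 arcsec = 4.8481368e-06 rad, so 25.07 arcsec = 25.07 * 4.8481368e-06 = 0.00012154279 rad. Sum: 0.001816306 + 0.00012154279 = 0.0019378488 rad. 1 arcminute = 0.00029088821 rad, so 0.0019378488 rad = 0.0019378488 / 0.00029088821 = 6.6618333 arcminute ≈ 6.662 arcminute (4 s.f.).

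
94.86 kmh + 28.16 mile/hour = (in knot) 1 kmh = 0.27777778 m/s, so 94.86 kmh = 94.86 * 0.27777778 = 26.35 m/s. 1 mile/hour = 0.44704 m/s, so 28.16 mile/hour = 28.16 * 0.44704 = 12.588646 m/s. Sum: 26.35 + 12.588646 = 38.938646 m/s. 1 knot = 0.51444444 m/s, so 38.938646 m/s = 38.938646 / 0.51444444 = 75.690673 knot ≈ 75.69 knot (4 s.f.). Final answer: 75.69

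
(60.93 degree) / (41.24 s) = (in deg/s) 1 degree = 0.017453293 rad, so 60.93 degree = 60.93 * 0.017453293 = 1.0634291 rad. 41.24 s is already in s. Combine: 1.0634291 rad / 41.24 s = 0.025786351 rad/s. 1 deg/s = 0.017453293 rad/s, so 0.025786351 rad/s = 0.025786351 / 0.017453293 = 1.4774491 deg/s ≈ 1.477 deg/s (4 s.f.). Final answer: 1.477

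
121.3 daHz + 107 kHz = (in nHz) 1 daHz = 10 Hz, so 121.3 daHz = 121.3 * 10 = 1213 Hz. 1 kHz = 1000 Hz, so 107 kHz = 107 * 1000 = 107000 Hz. Sum: 1213 + 107000 = 108213 Hz. 1 nHz = 1e-09 Hz, so 108213 Hz = 108213 / 1e-09 = 1.08213e+14 nHz ≈ 1.082e+14 nHz (4 s.f.). Final answer: 1.082e+14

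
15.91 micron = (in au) 1.064e-16. Check: 1 micron = 1e-06 m, so 15.91 micron = 15.91 * 1e-06 = 1.591e-05 m. 1 au = 1.4959787e+11 m, so 1.591e-05 m = 1.591e-05 / 1.4959787e+11 = 1.0635178e-16 au ≈ 1.064e-16 au (4 s.f.).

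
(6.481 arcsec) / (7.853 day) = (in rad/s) 4.631e-11. Check: 1 arcsec = 4.8481368e-06 rad, so 6.481 arcsec = 6.481 * 4.8481368e-06 = 3.1420775e-05 rad. 1 day = 86400 s, so 7.853 day = 7.853 * 86400 = 678499.2 s. Combine: 3.1420775e-05 rad / 678499.2 s = 4.6309229e-11 rad/s. Result: 4.6309229e-11 rad/s ≈ 4.631e-11 rad/s (4 s.f.).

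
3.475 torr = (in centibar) 0.4633. Check: 1 torr = 133.32237 Pa, so 3.475 torr = 3.475 * 133.32237 = 463.29523 Pa. 1 centibar = 1000 Pa, so 463.29523 Pa = 463.29523 / 1000 = 0.46329523 centibar ≈ 0.4633 centibar (4 s.f.).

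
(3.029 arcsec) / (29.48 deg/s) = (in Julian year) 9.044e-13. Check: 1 arcsec = 4.8481368e-06 rad, so 3.029 arcsec = 3.029 * 4.8481368e-06 = 1.4685006e-05 rad. 1 deg/s = 0.017453293 rad/s, so 29.48 deg/s = 29.48 * 0.017453293 = 0.51452306 rad/s. Combine: 1.4685006e-05 rad / 0.51452306 rad/s = 2.8541007e-05 s. 1 Julian year = 31557600 s, so 2.8541007e-05 s = 2.8541007e-05 / 31557600 = 9.0440994e-13 Julian year ≈ 9.044e-13 Julian year (4 s.f.).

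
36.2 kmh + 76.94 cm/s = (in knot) 21.04. Check: 1 kmh = 0.27777778 m/s, so 36.2 kmh = 36.2 * 0.27777778 = 10.055556 m/s. 1 cm/s = 0.01 m/s, so 76.94 cm/s = 76.94 * 0.01 = 0.7694 m/s. Sum: 10.055556 + 0.7694 = 10.824956 m/s. 1 knot = 0.51444444 m/s, so 10.824956 m/s = 10.824956 / 0.51444444 = 21.04203 knot ≈ 21.04 knot (4 s.f.).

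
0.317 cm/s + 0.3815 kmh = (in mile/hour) 1 cm/s = 0.01 m/s, so 0.317 cm/s = 0.317 * 0.01 = 0.00317 m/s. 1 kmh = 0.27777778 m/s, so 0.3815 kmh = 0.3815 * 0.27777778 = 0.10597222 m/s. Sum: 0.00317 + 0.10597222 = 0.10914222 m/s. 1 mile/hour = 0.44704 m/s, so 0.10914222 m/s = 0.10914222 / 0.44704 = 0.2441442 mile/hour ≈ 0.2441 mile/hour (4 s.f.). Final answer: 0.2441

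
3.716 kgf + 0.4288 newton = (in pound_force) 8.289. Check: 1 kgf = 9.80665 N, so 3.716 kgf = 3.716 * 9.80665 = 36.441511 N. 0.4288 newton = 0.4288 N. Sum: 36.441511 + 0.4288 = 36.870311 N. 1 pound_force = 4.4482216 N, so 36.870311 N = 36.870311 / 4.4482216 = 8.2887757 pound_force ≈ 8.289 pound_force (4 s.f.).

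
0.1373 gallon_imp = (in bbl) 0.003926. Check: 1 gallon_imp = 0.00454609 m^3, so 0.1373 gallon_imp = 0.1373 * 0.00454609 = 0.00062417816 m^3. 1 bbl = 0.15898729 m^3, so 0.00062417816 m^3 = 0.00062417816 / 0.15898729 = 0.0039259625 bbl ≈ 0.003926 bbl (4 s.f.).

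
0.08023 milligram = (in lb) 1 milligram = 1e-06 kg, so 0.08023 milligram = 0.08023 * 1e-06 = 8.023e-08 kg. 1 lb = 0.45359237 kg, so 8.023e-08 kg = 8.023e-08 / 0.45359237 = 1.7687687e-07 lb ≈ 1.769e-07 lb (4 s.f.). Final answer: 1.769e-07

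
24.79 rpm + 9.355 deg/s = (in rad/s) 2.759. Check: 1 rpm = 0.10471976 rad/s, so 24.79 rpm = 24.79 * 0.10471976 = 2.5960027 rad/s. 1 deg/s = 0.017453293 rad/s, so 9.355 deg/s = 9.355 * 0.017453293 = 0.16327555 rad/s. Sum: 2.5960027 + 0.16327555 = 2.7592783 rad/s. Result: 2.7592783 rad/s ≈ 2.759 rad/s (4 s.f.).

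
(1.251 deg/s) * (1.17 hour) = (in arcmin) 3.162e+05. Check: 1 deg/s = 0.017453293 rad/s, so 1.251 deg/s = 1.251 * 0.017453293 = 0.021834069 rad/s. 1 hour = 3600 s, so 1.17 hour = 1.17 * 3600 = 4212 s. Combine: 0.021834069 rad/s * 4212 s = 91.965098 rad. 1 arcmin = 0.00029088821 rad, so 91.965098 rad = 91.965098 / 0.00029088821 = 316152.72 arcmin ≈ 3.162e+05 arcmin (4 s.f.).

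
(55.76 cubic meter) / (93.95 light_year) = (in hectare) 55.76 cubic meter = 55.76 m^3. 1 light_year = 9.4607305e+15 m, so 93.95 light_year = 93.95 * 9.4607305e+15 = 8.8883563e+17 m. Combine: 55.76 m^3 / 8.8883563e+17 m = 6.2733759e-17 m^2. 1 hectare = 10000 m^2, so 6.2733759e-17 m^2 = 6.2733759e-17 / 10000 = 6.2733759e-21 hectare ≈ 6.273e-21 hectare (4 s.f.). Final answer: 6.273e-21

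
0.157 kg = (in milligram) 1.57e+05. Check: 1 milligram = 1e-06 kg, so 0.157 kg = 0.157 / 1e-06 = 157000 milligram ≈ 1.57e+05 milligram (4 s.f.).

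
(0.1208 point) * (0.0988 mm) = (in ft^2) 4.532e-08. Check: 1 point = 0.00035277778 m, so 0.1208 point = 0.1208 * 0.00035277778 = 4.2615556e-05 m. 1 mm = 0.001 m, so 0.0988 mm = 0.0988 * 0.001 = 9.88e-05 m. Combine: 4.2615556e-05 m * 9.88e-05 m = 4.2104169e-09 m^2. 1 ft^2 = 0.09290304 m^2, so 4.2104169e-09 m^2 = 4.2104169e-09 / 0.09290304 = 4.532055e-08 ft^2 ≈ 4.532e-08 ft^2 (4 s.f.).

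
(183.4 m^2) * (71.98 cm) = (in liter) 183.4 m^2 is already in m^2. 1 cm = 0.01 m, so 71.98 cm = 71.98 * 0.01 = 0.7198 m. Combine: 183.4 m^2 * 0.7198 m = 132.01132 m^3. 1 liter = 0.001 m^3, so 132.01132 m^3 = 132.01132 / 0.001 = 132011.32 liter ≈ 1.32e+05 liter (4 s.f.). Final answer: 1.32e+05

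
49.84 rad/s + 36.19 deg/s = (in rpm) 49.84 rad/s is already in rad/s. 1 deg/s = 0.017453293 rad/s, so 36.19 deg/s = 36.19 * 0.017453293 = 0.63163466 rad/s. Sum: 49.84 + 0.63163466 = 50.471635 rad/s. 1 rpm = 0.10471976 rad/s, so 50.471635 rad/s = 50.471635 / 0.10471976 = 481.96861 rpm ≈ 482 rpm (4 s.f.). Final answer: 482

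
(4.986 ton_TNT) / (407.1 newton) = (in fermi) 1 ton_TNT = 4.184e+09 J, so 4.986 ton_TNT = 4.986 * 4.184e+09 = 2.0861424e+10 J. 407.1 newton = 407.1 N. Combine: 2.0861424e+10 J / 407.1 N = 51243979 m. 1 fermi = 1e-15 m, so 51243979 m = 51243979 / 1e-15 = 5.1243979e+22 fermi ≈ 5.124e+22 fermi (4 s.f.). Final answer: 5.124e+22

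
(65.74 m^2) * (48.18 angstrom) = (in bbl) 65.74 m^2 is already in m^2. 1 angstrom = 1e-10 m, so 48.18 angstrom = 48.18 * 1e-10 = 4.818e-09 m. Combine: 65.74 m^2 * 4.818e-09 m = 3.1673532e-07 m^3. 1 bbl = 0.15898729 m^3, so 3.1673532e-07 m^3 = 3.1673532e-07 / 0.15898729 = 1.9922052e-06 bbl ≈ 1.992e-06 bbl (4 s.f.). Final answer: 1.992e-06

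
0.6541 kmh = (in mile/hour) 1 kmh = 0.27777778 m/s, so 0.6541 kmh = 0.6541 * 0.27777778 = 0.18169444 m/s. 1 mile/hour = 0.44704 m/s, so 0.18169444 m/s = 0.18169444 / 0.44704 = 0.4064389 mile/hour ≈ 0.4064 mile/hour (4 s.f.). Final answer: 0.4064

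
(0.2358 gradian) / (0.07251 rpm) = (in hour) 0.0001355. Check: 1 gradian = 0.015707963 rad, so 0.2358 gradian = 0.2358 * 0.015707963 = 0.0037039377 rad. 1 rpm = 0.10471976 rad/s, so 0.07251 rpm = 0.07251 * 0.10471976 = 0.0075932294 rad/s. Combine: 0.0037039377 rad / 0.0075932294 rad/s = 0.48779479 s. 1 hour = 3600 s, so 0.48779479 s = 0.48779479 / 3600 = 0.00013549855 hour ≈ 0.0001355 hour (4 s.f.).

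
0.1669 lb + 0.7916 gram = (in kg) 0.0765. Check: 1 lb = 0.45359237 kg, so 0.1669 lb = 0.1669 * 0.45359237 = 0.075704567 kg. 1 gram = 0.001 kg, so 0.7916 gram = 0.7916 * 0.001 = 0.0007916 kg. Sum: 0.075704567 + 0.0007916 = 0.076496167 kg. Result: 0.076496167 kg ≈ 0.0765 kg (4 s.f.).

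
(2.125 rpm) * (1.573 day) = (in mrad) 1 rpm = 0.10471976 rad/s, so 2.125 rpm = 2.125 * 0.10471976 = 0.22252948 rad/s. 1 day = 86400 s, so 1.573 day = 1.573 * 86400 = 135907.2 s. Combine: 0.22252948 rad/s * 135907.2 s = 30243.358 rad. 1 mrad = 0.001 rad, so 30243.358 rad = 30243.358 / 0.001 = 30243358 mrad ≈ 3.024e+07 mrad (4 s.f.). Final answer: 3.024e+07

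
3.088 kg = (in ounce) 108.9. Check: 1 ounce = 0.028349523 kg, so 3.088 kg = 3.088 / 0.028349523 = 108.92599 ounce ≈ 108.9 ounce (4 s.f.).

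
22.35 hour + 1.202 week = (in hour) 1 hour = 3600 s, so 22.35 hour = 22.35 * 3600 = 80460 s. 1 week = 604800 s, so 1.202 week = 1.202 * 604800 = 726969.6 s. Sum: 80460 + 726969.6 = 807429.6 s. 1 hour = 3600 s, so 807429.6 s = 807429.6 / 3600 = 224.286 hour ≈ 224.3 hour (4 s.f.). Final answer: 224.3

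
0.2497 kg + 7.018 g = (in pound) 0.2497 kg is already in kg. 1 g = 0.001 kg, so 7.018 g = 7.018 * 0.001 = 0.007018 kg. Sum: 0.2497 + 0.007018 = 0.256718 kg. 1 pound = 0.45359237 kg, so 0.256718 kg = 0.256718 / 0.45359237 = 0.56596631 pound ≈ 0.566 pound (4 s.f.). Final answer: 0.566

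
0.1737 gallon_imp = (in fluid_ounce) 26.7. Check: 1 gallon_imp = 0.00454609 m^3, so 0.1737 gallon_imp = 0.1737 * 0.00454609 = 0.00078965583 m^3. 1 fluid_ounce = 2.957353e-05 m^3, so 0.00078965583 m^3 = 0.00078965583 / 2.957353e-05 = 26.70144 fluid_ounce ≈ 26.7 fluid_ounce (4 s.f.).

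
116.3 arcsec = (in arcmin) 1 arcsec = 4.8481368e-06 rad, so 116.3 arcsec = 116.3 * 4.8481368e-06 = 0.00056383831 rad. 1 arcmin = 0.00029088821 rad, so 0.00056383831 rad = 0.00056383831 / 0.00029088821 = 1.9383333 arcmin ≈ 1.938 arcmin (4 s.f.). Final answer: 1.938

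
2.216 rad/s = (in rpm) 21.16. Check: 1 rpm = 0.10471976 rad/s, so 2.216 rad/s = 2.216 / 0.10471976 = 21.161241 rpm ≈ 21.16 rpm (4 s.f.).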